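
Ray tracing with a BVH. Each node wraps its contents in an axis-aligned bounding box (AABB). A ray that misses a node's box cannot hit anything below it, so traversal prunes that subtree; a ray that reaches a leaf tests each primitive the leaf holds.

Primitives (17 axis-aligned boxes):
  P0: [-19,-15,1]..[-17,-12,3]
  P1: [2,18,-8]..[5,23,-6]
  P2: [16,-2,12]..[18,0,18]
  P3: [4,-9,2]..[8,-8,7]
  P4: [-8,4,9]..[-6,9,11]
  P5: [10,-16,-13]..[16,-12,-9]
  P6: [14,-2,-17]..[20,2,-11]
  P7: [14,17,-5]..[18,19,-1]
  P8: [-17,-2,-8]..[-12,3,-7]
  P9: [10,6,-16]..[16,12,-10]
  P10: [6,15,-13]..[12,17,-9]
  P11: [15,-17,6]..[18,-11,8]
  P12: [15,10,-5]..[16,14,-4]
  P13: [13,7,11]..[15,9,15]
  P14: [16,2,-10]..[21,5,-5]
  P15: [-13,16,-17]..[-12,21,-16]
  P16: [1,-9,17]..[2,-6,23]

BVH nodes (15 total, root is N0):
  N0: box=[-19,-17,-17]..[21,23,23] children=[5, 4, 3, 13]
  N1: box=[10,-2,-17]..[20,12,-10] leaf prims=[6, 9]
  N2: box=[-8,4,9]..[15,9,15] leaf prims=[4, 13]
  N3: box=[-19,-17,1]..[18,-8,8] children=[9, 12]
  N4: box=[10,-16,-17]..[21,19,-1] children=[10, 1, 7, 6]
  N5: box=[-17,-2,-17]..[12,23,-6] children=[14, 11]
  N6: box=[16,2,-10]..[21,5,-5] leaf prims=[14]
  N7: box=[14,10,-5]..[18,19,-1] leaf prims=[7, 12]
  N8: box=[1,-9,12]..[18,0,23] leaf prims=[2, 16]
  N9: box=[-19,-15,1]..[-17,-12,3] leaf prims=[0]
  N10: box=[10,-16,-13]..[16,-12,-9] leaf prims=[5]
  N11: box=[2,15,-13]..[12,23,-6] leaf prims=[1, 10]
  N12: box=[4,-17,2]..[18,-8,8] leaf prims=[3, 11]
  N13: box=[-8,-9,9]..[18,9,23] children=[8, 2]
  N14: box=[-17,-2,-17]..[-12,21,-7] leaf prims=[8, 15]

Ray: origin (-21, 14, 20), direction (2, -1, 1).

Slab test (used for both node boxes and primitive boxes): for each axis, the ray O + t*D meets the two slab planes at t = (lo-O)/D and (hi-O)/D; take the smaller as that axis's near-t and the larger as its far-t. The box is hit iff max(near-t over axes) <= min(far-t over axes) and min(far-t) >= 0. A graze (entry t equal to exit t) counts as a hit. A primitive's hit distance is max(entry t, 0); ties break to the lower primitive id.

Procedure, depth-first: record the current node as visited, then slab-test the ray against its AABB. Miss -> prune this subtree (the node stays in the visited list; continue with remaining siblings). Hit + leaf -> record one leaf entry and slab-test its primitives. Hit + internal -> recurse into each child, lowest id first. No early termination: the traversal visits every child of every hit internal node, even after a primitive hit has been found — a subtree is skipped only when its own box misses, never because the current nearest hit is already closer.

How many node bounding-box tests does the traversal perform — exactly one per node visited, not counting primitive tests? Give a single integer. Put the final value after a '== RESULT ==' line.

Walk:
N0 x:[1,21] y:[-9,31] z:[-37,3] -> hit [1,3], descend [3, 4, 5, 13]
  N3 x:[1,39/2] y:[22,31] z:[-19,-12] -> miss, prune
  N4 x:[31/2,21] y:[-5,30] z:[-37,-21] -> miss, prune
  N5 x:[2,33/2] y:[-9,16] z:[-37,-26] -> miss, prune
  N13 x:[13/2,39/2] y:[5,23] z:[-11,3] -> miss, prune

5 AABB tests over nodes [0, 3, 4, 5, 13]; 0 leaves entered; closest miss.

== RESULT ==
5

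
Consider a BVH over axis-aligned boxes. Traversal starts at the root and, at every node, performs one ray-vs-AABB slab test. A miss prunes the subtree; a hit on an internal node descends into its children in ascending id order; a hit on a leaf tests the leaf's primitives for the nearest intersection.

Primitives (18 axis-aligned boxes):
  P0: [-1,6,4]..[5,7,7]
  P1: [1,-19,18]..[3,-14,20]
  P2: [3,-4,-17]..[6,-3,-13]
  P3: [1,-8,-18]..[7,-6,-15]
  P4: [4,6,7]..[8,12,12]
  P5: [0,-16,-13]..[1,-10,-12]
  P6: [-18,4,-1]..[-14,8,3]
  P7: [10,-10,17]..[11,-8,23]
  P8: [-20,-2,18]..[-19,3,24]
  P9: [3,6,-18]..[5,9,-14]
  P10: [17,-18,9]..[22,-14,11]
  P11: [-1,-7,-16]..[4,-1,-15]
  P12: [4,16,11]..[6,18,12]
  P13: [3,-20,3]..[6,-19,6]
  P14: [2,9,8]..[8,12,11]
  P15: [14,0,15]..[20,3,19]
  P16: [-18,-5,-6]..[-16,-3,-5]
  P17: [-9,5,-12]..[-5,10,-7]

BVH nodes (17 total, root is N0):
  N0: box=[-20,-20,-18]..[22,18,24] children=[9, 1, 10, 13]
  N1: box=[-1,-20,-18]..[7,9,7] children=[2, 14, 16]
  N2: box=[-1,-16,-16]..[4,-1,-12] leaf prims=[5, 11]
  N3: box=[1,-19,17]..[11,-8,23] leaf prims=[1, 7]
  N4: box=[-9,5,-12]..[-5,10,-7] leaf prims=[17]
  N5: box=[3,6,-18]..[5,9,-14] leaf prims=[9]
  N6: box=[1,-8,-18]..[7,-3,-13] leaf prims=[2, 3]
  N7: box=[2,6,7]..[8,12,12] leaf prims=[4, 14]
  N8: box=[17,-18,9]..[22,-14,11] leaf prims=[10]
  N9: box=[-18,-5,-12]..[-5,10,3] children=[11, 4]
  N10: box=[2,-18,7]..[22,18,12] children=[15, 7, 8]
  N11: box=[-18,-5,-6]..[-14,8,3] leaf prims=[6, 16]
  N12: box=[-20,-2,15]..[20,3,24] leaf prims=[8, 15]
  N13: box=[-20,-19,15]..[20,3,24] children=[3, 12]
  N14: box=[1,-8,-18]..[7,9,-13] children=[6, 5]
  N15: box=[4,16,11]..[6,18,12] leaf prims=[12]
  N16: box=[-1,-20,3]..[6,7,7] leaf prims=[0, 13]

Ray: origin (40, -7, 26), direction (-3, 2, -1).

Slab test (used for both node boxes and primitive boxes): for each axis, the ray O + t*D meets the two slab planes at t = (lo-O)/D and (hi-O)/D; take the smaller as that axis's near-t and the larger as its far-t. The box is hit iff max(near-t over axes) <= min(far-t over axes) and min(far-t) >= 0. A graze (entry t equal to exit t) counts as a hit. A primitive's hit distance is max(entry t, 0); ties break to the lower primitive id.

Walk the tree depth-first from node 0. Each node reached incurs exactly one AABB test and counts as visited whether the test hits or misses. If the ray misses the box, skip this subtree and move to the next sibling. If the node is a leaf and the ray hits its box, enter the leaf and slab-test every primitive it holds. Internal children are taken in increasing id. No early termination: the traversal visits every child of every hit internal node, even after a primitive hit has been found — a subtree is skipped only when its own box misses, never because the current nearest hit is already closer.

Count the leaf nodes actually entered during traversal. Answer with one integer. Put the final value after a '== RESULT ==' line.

Trace the traversal:
N0 x:[6,20] y:[-13/2,25/2] z:[2,44] -> hit [6,25/2], descend [1, 9, 10, 13]
  N1 x:[11,41/3] y:[-13/2,8] z:[19,44] -> miss, prune
  N9 x:[15,58/3] y:[1,17/2] z:[23,38] -> miss, prune
  N10 x:[6,38/3] y:[-11/2,25/2] z:[14,19] -> miss, prune
  N13 x:[20/3,20] y:[-6,5] z:[2,11] -> miss, prune

5 AABB tests over nodes [0, 1, 9, 10, 13]; 0 leaves entered; closest miss.

== RESULT ==
0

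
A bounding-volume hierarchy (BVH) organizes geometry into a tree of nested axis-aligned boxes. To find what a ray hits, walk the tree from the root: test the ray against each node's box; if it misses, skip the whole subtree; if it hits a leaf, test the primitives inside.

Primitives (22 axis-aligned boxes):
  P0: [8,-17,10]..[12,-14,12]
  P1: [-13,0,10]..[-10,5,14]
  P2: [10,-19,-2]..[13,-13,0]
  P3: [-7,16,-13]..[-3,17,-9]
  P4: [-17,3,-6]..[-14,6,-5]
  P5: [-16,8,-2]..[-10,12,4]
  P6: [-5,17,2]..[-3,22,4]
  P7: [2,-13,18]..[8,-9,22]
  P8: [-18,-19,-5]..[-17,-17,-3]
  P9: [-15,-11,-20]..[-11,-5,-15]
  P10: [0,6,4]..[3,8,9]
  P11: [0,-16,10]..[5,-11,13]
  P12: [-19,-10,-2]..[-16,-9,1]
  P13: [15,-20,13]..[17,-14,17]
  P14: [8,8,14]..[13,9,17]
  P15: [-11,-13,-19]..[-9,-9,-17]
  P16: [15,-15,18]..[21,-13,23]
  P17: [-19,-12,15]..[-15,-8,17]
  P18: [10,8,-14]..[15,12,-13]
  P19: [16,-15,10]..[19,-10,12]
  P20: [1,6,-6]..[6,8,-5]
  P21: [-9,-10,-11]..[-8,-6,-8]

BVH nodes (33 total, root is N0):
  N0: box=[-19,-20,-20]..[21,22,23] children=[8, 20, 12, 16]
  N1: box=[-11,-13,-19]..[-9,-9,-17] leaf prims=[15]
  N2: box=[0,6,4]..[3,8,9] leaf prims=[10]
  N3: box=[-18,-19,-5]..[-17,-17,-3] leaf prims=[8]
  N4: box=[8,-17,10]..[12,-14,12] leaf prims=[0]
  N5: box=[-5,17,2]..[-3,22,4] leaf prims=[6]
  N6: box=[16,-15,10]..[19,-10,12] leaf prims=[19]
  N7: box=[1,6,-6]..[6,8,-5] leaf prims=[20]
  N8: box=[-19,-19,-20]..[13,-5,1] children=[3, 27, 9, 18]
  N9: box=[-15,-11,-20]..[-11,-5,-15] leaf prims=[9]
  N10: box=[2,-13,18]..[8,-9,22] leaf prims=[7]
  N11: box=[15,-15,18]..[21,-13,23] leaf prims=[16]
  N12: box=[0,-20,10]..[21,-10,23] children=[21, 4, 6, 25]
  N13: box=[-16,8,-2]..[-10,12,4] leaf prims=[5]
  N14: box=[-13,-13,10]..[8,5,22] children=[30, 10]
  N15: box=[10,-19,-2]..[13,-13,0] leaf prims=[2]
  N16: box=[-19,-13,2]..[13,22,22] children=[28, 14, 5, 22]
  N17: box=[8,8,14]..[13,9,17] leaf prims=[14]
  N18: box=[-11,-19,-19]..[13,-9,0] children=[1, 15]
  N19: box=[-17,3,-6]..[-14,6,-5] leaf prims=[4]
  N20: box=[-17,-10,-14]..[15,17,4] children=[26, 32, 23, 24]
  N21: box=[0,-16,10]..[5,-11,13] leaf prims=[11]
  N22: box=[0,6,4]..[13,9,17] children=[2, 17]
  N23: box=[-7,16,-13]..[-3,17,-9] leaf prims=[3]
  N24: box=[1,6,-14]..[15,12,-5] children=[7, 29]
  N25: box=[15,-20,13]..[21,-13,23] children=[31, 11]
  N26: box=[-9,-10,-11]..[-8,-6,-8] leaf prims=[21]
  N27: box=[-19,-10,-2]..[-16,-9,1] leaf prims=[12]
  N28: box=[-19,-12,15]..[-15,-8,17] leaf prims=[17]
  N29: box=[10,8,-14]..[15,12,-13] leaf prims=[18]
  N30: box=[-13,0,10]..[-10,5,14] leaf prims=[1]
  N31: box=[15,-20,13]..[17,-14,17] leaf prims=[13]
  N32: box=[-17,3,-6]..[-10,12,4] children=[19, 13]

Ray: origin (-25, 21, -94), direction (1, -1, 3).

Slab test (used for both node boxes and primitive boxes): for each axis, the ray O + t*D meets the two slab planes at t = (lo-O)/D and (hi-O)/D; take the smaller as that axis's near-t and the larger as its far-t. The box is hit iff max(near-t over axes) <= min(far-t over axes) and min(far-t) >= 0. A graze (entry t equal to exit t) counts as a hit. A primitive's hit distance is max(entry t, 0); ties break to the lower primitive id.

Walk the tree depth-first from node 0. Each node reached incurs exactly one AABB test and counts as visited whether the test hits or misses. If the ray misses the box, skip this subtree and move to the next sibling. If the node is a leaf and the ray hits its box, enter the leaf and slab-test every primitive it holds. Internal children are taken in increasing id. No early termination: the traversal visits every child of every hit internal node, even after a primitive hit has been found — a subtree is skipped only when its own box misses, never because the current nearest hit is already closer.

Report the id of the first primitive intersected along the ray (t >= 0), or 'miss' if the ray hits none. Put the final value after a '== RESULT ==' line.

Trace the traversal:
N0 x:[6,46] y:[-1,41] z:[74/3,39] -> hit [74/3,39], descend [8, 12, 16, 20]
  N8 x:[6,38] y:[26,40] z:[74/3,95/3] -> hit [26,95/3], descend [3, 9, 18, 27]
    N3 x:[7,8] y:[38,40] z:[89/3,91/3] -> miss, prune
    N9 x:[10,14] y:[26,32] z:[74/3,79/3] -> miss, prune
    N18 x:[14,38] y:[30,40] z:[25,94/3] -> hit [30,94/3], descend [1, 15]
      N1 x:[14,16] y:[30,34] z:[25,77/3] -> miss, prune
      N15 x:[35,38] y:[34,40] z:[92/3,94/3] -> miss, prune
    N27 x:[6,9] y:[30,31] z:[92/3,95/3] -> miss, prune
  N12 x:[25,46] y:[31,41] z:[104/3,39] -> hit [104/3,39], descend [4, 6, 21, 25]
    N4 x:[33,37] y:[35,38] z:[104/3,106/3] -> hit [35,106/3] leaf, test {P0@t=35}
    N6 x:[41,44] y:[31,36] z:[104/3,106/3] -> miss, prune
    N21 x:[25,30] y:[32,37] z:[104/3,107/3] -> miss, prune
    N25 x:[40,46] y:[34,41] z:[107/3,39] -> miss, prune
  N16 x:[6,38] y:[-1,34] z:[32,116/3] -> hit [32,34], descend [5, 14, 22, 28]
    N5 x:[20,22] y:[-1,4] z:[32,98/3] -> miss, prune
    N14 x:[12,33] y:[16,34] z:[104/3,116/3] -> miss, prune
    N22 x:[25,38] y:[12,15] z:[98/3,37] -> miss, prune
    N28 x:[6,10] y:[29,33] z:[109/3,37] -> miss, prune
  N20 x:[8,40] y:[4,31] z:[80/3,98/3] -> hit [80/3,31], descend [23, 24, 26, 32]
    N23 x:[18,22] y:[4,5] z:[27,85/3] -> miss, prune
    N24 x:[26,40] y:[9,15] z:[80/3,89/3] -> miss, prune
    N26 x:[16,17] y:[27,31] z:[83/3,86/3] -> miss, prune
    N32 x:[8,15] y:[9,18] z:[88/3,98/3] -> miss, prune

23 AABB tests over nodes [0, 8, 3, 9, 18, 1, 15, 27, 12, 4, 6, 21, 25, 16, 5, 14, 22, 28, 20, 23, 24, 26, 32]; 1 leaf entered; closest P0.

== RESULT ==
0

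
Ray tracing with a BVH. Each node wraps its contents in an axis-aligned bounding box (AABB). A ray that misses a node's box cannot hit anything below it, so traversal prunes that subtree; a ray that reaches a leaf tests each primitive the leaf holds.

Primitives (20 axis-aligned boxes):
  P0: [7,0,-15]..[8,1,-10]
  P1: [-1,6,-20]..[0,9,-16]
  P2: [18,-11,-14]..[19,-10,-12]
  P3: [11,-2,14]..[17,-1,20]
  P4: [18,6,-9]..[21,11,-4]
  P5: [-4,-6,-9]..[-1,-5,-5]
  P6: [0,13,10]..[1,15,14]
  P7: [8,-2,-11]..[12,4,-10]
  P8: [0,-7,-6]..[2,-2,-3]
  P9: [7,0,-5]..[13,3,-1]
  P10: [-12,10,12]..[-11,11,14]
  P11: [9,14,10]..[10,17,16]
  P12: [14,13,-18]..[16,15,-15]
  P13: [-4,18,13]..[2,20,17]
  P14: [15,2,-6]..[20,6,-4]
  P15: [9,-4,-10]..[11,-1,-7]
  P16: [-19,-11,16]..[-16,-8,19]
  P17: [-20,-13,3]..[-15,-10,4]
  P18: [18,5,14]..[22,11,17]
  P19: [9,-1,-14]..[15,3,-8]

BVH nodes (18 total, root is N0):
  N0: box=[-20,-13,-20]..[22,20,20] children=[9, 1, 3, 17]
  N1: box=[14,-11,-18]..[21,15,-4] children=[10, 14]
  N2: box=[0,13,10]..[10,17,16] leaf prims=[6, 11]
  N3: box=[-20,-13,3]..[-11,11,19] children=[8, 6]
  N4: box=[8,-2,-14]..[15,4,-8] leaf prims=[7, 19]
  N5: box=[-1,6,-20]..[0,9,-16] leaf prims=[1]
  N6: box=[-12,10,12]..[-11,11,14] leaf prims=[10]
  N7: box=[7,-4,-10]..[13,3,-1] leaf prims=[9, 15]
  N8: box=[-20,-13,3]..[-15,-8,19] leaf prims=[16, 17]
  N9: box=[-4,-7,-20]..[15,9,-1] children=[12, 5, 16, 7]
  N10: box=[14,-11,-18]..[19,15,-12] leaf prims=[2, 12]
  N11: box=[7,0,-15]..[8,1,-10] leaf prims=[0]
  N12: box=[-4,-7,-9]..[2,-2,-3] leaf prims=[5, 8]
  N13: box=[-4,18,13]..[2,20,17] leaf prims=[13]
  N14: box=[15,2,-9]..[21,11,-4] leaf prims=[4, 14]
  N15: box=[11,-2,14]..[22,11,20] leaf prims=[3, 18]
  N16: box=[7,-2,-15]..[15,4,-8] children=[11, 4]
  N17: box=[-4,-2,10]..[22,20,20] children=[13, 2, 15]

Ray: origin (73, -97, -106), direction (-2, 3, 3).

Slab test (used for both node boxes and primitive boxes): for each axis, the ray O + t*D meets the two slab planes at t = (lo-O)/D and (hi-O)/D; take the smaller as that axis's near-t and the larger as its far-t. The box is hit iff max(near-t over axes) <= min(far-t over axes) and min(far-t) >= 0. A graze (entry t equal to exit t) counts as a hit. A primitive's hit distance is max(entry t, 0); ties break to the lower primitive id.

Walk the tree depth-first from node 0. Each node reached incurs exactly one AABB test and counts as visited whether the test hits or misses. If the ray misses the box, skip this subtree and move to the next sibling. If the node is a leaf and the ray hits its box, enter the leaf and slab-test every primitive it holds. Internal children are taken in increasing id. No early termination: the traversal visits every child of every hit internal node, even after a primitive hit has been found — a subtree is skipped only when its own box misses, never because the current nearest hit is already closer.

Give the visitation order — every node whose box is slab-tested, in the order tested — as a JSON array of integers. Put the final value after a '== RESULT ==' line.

Traverse from the root:
N0 x:[51/2,93/2] y:[28,39] z:[86/3,42] -> hit [86/3,39], descend [1, 3, 9, 17]
  N1 x:[26,59/2] y:[86/3,112/3] z:[88/3,34] -> hit [88/3,59/2], descend [10, 14]
    N10 x:[27,59/2] y:[86/3,112/3] z:[88/3,94/3] -> hit [88/3,59/2] leaf, test {P2(miss), P12(miss)}
    N14 x:[26,29] y:[33,36] z:[97/3,34] -> miss, prune
  N3 x:[42,93/2] y:[28,36] z:[109/3,125/3] -> miss, prune
  N9 x:[29,77/2] y:[30,106/3] z:[86/3,35] -> hit [30,35], descend [5, 7, 12, 16]
    N5 x:[73/2,37] y:[103/3,106/3] z:[86/3,30] -> miss, prune
    N7 x:[30,33] y:[31,100/3] z:[32,35] -> hit [32,33] leaf, test {P9(miss), P15@t=32}
    N12 x:[71/2,77/2] y:[30,95/3] z:[97/3,103/3] -> miss, prune
    N16 x:[29,33] y:[95/3,101/3] z:[91/3,98/3] -> hit [95/3,98/3], descend [4, 11]
      N4 x:[29,65/2] y:[95/3,101/3] z:[92/3,98/3] -> hit [95/3,65/2] leaf, test {P7@t=95/3, P19@t=32}
      N11 x:[65/2,33] y:[97/3,98/3] z:[91/3,32] -> miss, prune
  N17 x:[51/2,77/2] y:[95/3,39] z:[116/3,42] -> miss, prune

Summary -> nodes [0, 1, 10, 14, 3, 9, 5, 7, 12, 16, 4, 11, 17]; box-tests=13; leaf-entries=3; first=P7

== RESULT ==
[0, 1, 10, 14, 3, 9, 5, 7, 12, 16, 4, 11, 17]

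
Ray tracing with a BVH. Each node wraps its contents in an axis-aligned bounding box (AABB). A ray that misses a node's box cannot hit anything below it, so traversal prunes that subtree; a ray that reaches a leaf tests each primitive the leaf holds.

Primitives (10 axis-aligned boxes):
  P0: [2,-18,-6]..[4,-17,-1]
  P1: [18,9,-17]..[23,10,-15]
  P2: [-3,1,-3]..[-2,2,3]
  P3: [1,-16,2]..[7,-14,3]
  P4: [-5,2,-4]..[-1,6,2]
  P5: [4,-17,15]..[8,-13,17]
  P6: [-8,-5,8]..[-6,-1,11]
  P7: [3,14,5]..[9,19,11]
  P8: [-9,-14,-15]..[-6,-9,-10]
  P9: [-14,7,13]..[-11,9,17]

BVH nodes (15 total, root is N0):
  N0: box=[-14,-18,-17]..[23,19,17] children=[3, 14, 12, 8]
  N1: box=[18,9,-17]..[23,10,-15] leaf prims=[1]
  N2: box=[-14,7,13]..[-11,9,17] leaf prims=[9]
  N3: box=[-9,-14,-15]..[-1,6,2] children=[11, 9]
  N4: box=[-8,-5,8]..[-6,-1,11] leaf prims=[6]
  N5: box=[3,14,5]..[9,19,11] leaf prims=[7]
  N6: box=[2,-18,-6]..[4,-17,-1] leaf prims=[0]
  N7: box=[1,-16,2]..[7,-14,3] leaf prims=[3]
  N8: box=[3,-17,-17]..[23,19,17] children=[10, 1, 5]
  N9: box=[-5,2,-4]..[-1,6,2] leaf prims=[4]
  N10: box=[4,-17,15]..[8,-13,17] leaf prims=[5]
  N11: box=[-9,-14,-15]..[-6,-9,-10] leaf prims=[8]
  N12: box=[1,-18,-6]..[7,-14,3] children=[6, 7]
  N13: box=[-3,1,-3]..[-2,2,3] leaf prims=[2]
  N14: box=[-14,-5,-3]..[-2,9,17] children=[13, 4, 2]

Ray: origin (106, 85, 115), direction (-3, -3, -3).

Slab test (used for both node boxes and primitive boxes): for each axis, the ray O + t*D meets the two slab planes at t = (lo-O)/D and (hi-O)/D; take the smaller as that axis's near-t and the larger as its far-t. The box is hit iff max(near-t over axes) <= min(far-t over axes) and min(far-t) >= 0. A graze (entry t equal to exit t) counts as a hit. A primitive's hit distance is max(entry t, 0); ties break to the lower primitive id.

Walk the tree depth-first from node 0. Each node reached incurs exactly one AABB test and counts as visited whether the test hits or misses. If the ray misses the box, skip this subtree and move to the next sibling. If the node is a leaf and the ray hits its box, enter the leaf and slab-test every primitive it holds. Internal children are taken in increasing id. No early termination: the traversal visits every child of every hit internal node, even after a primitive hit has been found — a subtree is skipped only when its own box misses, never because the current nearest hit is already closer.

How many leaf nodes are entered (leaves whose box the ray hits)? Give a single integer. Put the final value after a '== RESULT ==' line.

Trace the traversal:
N0 x:[83/3,40] y:[22,103/3] z:[98/3,44] -> hit [98/3,103/3], descend [3, 8, 12, 14]
  N3 x:[107/3,115/3] y:[79/3,33] z:[113/3,130/3] -> miss, prune
  N8 x:[83/3,103/3] y:[22,34] z:[98/3,44] -> hit [98/3,34], descend [1, 5, 10]
    N1 x:[83/3,88/3] y:[25,76/3] z:[130/3,44] -> miss, prune
    N5 x:[97/3,103/3] y:[22,71/3] z:[104/3,110/3] -> miss, prune
    N10 x:[98/3,34] y:[98/3,34] z:[98/3,100/3] -> hit [98/3,100/3] leaf, test {P5@t=98/3}
  N12 x:[33,35] y:[33,103/3] z:[112/3,121/3] -> miss, prune
  N14 x:[36,40] y:[76/3,30] z:[98/3,118/3] -> miss, prune

Visited [0, 3, 8, 1, 5, 10, 12, 14]. Tests: 8 box, 1 leaf. Nearest: P5.

== RESULT ==
1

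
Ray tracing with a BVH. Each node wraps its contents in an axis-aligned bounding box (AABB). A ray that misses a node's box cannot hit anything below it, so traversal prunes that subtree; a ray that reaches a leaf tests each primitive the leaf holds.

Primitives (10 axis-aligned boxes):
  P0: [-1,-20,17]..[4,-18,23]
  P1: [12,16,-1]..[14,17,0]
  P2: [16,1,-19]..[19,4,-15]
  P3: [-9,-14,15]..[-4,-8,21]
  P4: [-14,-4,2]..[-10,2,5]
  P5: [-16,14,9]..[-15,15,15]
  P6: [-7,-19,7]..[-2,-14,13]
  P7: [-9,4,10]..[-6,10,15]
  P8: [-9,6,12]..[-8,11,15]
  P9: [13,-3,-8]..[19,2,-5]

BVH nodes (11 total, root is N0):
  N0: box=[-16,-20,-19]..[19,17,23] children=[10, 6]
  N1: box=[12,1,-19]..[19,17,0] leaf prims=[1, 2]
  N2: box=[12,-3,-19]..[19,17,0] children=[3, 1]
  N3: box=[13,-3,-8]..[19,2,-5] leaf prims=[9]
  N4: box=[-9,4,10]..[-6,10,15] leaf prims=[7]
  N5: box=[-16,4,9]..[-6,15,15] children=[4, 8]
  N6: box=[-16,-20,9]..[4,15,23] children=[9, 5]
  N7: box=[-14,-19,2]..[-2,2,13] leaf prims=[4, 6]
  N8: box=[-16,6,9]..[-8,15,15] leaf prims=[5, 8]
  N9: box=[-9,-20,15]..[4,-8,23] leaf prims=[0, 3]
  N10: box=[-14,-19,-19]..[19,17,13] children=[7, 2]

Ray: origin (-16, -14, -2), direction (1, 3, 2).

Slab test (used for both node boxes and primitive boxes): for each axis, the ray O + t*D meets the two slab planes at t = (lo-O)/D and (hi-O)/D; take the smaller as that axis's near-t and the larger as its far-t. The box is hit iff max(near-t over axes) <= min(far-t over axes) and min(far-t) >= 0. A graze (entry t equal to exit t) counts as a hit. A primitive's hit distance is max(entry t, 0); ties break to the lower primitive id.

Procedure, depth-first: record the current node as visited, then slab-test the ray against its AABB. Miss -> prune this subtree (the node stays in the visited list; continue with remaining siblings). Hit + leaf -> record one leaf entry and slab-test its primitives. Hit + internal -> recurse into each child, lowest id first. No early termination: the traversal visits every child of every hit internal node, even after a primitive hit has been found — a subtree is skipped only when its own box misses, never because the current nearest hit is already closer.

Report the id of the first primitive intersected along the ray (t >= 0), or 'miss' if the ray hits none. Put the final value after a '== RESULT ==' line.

Traverse from the root:
N0 x:[0,35] y:[-2,31/3] z:[-17/2,25/2] -> hit [0,31/3], descend [6, 10]
  N6 x:[0,20] y:[-2,29/3] z:[11/2,25/2] -> hit [11/2,29/3], descend [5, 9]
    N5 x:[0,10] y:[6,29/3] z:[11/2,17/2] -> hit [6,17/2], descend [4, 8]
      N4 x:[7,10] y:[6,8] z:[6,17/2] -> hit [7,8] leaf, test {P7@t=7}
      N8 x:[0,8] y:[20/3,29/3] z:[11/2,17/2] -> hit [20/3,8] leaf, test {P5(miss), P8@t=7}
    N9 x:[7,20] y:[-2,2] z:[17/2,25/2] -> miss, prune
  N10 x:[2,35] y:[-5/3,31/3] z:[-17/2,15/2] -> hit [2,15/2], descend [2, 7]
    N2 x:[28,35] y:[11/3,31/3] z:[-17/2,1] -> miss, prune
    N7 x:[2,14] y:[-5/3,16/3] z:[2,15/2] -> hit [2,16/3] leaf, test {P4@t=10/3, P6(miss)}

Summary -> nodes [0, 6, 5, 4, 8, 9, 10, 2, 7]; box-tests=9; leaf-entries=3; first=P4

== RESULT ==
4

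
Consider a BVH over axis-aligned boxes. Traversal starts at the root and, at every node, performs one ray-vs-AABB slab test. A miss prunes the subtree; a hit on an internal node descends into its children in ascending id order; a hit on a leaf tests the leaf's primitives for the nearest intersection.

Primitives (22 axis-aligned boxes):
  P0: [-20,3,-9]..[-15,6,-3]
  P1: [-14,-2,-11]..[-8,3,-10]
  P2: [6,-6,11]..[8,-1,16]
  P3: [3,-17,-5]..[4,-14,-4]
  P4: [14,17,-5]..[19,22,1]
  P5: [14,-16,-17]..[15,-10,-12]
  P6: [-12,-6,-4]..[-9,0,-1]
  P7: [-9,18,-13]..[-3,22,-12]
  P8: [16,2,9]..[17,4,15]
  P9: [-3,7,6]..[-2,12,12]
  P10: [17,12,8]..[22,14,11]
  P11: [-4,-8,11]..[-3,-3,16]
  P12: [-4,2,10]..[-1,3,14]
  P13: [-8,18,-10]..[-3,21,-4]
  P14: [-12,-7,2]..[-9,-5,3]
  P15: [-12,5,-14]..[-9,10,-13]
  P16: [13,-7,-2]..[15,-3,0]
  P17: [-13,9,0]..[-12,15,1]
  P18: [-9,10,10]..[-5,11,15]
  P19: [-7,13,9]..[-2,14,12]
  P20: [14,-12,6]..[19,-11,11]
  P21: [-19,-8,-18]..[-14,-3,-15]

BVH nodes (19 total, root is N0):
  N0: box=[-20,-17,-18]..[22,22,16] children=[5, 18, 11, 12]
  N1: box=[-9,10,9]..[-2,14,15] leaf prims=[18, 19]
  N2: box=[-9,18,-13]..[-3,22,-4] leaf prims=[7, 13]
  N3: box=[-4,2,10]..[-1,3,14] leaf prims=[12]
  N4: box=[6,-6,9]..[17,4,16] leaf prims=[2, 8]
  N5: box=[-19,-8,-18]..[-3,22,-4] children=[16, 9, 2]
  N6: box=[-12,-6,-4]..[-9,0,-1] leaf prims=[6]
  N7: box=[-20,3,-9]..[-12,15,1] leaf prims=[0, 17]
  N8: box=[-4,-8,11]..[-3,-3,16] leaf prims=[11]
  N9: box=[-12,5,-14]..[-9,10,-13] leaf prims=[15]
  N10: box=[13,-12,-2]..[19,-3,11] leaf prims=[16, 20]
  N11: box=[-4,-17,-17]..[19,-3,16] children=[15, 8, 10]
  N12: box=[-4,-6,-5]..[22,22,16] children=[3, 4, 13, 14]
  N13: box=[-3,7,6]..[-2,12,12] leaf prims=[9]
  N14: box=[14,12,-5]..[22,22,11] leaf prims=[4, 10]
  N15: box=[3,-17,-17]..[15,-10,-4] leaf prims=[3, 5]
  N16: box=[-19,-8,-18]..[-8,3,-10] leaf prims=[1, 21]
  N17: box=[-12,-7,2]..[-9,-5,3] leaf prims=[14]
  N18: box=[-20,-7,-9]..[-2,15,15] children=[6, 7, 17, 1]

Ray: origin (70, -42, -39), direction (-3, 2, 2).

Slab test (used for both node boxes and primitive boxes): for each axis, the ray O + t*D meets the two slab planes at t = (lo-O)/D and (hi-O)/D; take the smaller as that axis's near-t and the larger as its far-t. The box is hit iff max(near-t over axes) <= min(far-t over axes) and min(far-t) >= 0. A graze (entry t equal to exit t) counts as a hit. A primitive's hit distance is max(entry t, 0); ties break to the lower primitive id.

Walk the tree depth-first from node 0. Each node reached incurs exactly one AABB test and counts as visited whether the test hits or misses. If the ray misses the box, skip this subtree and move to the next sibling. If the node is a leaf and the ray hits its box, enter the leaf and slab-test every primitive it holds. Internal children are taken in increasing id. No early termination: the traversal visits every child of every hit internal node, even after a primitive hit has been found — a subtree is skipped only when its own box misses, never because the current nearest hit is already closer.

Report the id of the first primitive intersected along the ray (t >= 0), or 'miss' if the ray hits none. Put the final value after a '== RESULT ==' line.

Trace the traversal:
N0 x:[16,30] y:[25/2,32] z:[21/2,55/2] -> hit [16,55/2], descend [5, 11, 12, 18]
  N5 x:[73/3,89/3] y:[17,32] z:[21/2,35/2] -> miss, prune
  N11 x:[17,74/3] y:[25/2,39/2] z:[11,55/2] -> hit [17,39/2], descend [8, 10, 15]
    N8 x:[73/3,74/3] y:[17,39/2] z:[25,55/2] -> miss, prune
    N10 x:[17,19] y:[15,39/2] z:[37/2,25] -> hit [37/2,19] leaf, test {P16@t=37/2, P20(miss)}
    N15 x:[55/3,67/3] y:[25/2,16] z:[11,35/2] -> miss, prune
  N12 x:[16,74/3] y:[18,32] z:[17,55/2] -> hit [18,74/3], descend [3, 4, 13, 14]
    N3 x:[71/3,74/3] y:[22,45/2] z:[49/2,53/2] -> miss, prune
    N4 x:[53/3,64/3] y:[18,23] z:[24,55/2] -> miss, prune
    N13 x:[24,73/3] y:[49/2,27] z:[45/2,51/2] -> miss, prune
    N14 x:[16,56/3] y:[27,32] z:[17,25] -> miss, prune
  N18 x:[24,30] y:[35/2,57/2] z:[15,27] -> hit [24,27], descend [1, 6, 7, 17]
    N1 x:[24,79/3] y:[26,28] z:[24,27] -> hit [26,79/3] leaf, test {P18@t=26, P19(miss)}
    N6 x:[79/3,82/3] y:[18,21] z:[35/2,19] -> miss, prune
    N7 x:[82/3,30] y:[45/2,57/2] z:[15,20] -> miss, prune
    N17 x:[79/3,82/3] y:[35/2,37/2] z:[41/2,21] -> miss, prune

order=[0, 5, 11, 8, 10, 15, 12, 3, 4, 13, 14, 18, 1, 6, 7, 17]  |boxes|=16  |leaves|=2  hit=P16

== RESULT ==
16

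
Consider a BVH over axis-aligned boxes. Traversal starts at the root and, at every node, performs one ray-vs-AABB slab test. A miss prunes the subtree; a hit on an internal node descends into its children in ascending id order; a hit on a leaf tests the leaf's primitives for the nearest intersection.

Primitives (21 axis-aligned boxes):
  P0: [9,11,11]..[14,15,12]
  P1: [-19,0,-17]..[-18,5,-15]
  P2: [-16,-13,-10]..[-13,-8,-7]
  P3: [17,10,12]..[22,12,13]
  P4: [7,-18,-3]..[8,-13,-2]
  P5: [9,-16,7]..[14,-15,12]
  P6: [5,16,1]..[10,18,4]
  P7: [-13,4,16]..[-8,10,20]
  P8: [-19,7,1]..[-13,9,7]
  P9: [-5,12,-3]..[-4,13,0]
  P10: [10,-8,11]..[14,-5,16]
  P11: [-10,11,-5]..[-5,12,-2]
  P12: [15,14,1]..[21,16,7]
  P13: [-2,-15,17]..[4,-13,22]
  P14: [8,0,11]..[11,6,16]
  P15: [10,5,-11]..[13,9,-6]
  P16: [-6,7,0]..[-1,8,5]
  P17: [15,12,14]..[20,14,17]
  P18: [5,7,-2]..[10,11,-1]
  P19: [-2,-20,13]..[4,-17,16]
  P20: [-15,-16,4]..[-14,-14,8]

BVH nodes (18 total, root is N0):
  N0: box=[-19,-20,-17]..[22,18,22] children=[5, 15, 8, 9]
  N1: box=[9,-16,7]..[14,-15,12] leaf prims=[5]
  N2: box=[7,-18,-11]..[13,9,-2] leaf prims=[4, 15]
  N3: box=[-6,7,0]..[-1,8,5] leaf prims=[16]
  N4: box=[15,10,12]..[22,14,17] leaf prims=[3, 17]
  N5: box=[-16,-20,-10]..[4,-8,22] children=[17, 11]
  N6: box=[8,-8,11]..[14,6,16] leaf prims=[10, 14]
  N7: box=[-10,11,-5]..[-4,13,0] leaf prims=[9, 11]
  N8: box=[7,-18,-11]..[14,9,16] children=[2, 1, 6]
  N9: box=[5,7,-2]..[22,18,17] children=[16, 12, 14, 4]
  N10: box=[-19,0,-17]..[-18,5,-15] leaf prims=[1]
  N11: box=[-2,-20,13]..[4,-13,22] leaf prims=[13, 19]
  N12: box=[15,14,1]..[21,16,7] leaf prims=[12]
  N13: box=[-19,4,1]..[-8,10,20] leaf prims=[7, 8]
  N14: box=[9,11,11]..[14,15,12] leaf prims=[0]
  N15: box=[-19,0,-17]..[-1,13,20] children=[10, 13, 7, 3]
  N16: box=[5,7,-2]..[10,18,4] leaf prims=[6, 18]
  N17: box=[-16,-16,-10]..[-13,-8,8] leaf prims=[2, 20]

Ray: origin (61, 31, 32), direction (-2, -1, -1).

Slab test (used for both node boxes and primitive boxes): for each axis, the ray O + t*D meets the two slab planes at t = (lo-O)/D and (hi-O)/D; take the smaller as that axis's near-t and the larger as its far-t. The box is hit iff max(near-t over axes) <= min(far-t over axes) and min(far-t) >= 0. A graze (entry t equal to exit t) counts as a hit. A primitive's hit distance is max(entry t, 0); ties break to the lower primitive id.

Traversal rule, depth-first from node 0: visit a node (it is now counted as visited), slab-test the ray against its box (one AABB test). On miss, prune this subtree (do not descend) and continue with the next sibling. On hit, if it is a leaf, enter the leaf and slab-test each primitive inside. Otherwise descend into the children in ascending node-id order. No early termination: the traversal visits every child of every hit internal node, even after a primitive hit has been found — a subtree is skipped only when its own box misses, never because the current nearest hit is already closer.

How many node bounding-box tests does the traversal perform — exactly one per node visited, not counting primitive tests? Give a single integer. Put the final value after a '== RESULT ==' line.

Trace the traversal:
N0 x:[39/2,40] y:[13,51] z:[10,49] -> hit [39/2,40], descend [5, 8, 9, 15]
  N5 x:[57/2,77/2] y:[39,51] z:[10,42] -> miss, prune
  N8 x:[47/2,27] y:[22,49] z:[16,43] -> hit [47/2,27], descend [1, 2, 6]
    N1 x:[47/2,26] y:[46,47] z:[20,25] -> miss, prune
    N2 x:[24,27] y:[22,49] z:[34,43] -> miss, prune
    N6 x:[47/2,53/2] y:[25,39] z:[16,21] -> miss, prune
  N9 x:[39/2,28] y:[13,24] z:[15,34] -> hit [39/2,24], descend [4, 12, 14, 16]
    N4 x:[39/2,23] y:[17,21] z:[15,20] -> hit [39/2,20] leaf, test {P3@t=39/2, P17(miss)}
    N12 x:[20,23] y:[15,17] z:[25,31] -> miss, prune
    N14 x:[47/2,26] y:[16,20] z:[20,21] -> miss, prune
    N16 x:[51/2,28] y:[13,24] z:[28,34] -> miss, prune
  N15 x:[31,40] y:[18,31] z:[12,49] -> hit [31,31], descend [3, 7, 10, 13]
    N3 x:[31,67/2] y:[23,24] z:[27,32] -> miss, prune
    N7 x:[65/2,71/2] y:[18,20] z:[32,37] -> miss, prune
    N10 x:[79/2,40] y:[26,31] z:[47,49] -> miss, prune
    N13 x:[69/2,40] y:[21,27] z:[12,31] -> miss, prune

Visited [0, 5, 8, 1, 2, 6, 9, 4, 12, 14, 16, 15, 3, 7, 10, 13]. Tests: 16 box, 1 leaf. Nearest: P3.

== RESULT ==
16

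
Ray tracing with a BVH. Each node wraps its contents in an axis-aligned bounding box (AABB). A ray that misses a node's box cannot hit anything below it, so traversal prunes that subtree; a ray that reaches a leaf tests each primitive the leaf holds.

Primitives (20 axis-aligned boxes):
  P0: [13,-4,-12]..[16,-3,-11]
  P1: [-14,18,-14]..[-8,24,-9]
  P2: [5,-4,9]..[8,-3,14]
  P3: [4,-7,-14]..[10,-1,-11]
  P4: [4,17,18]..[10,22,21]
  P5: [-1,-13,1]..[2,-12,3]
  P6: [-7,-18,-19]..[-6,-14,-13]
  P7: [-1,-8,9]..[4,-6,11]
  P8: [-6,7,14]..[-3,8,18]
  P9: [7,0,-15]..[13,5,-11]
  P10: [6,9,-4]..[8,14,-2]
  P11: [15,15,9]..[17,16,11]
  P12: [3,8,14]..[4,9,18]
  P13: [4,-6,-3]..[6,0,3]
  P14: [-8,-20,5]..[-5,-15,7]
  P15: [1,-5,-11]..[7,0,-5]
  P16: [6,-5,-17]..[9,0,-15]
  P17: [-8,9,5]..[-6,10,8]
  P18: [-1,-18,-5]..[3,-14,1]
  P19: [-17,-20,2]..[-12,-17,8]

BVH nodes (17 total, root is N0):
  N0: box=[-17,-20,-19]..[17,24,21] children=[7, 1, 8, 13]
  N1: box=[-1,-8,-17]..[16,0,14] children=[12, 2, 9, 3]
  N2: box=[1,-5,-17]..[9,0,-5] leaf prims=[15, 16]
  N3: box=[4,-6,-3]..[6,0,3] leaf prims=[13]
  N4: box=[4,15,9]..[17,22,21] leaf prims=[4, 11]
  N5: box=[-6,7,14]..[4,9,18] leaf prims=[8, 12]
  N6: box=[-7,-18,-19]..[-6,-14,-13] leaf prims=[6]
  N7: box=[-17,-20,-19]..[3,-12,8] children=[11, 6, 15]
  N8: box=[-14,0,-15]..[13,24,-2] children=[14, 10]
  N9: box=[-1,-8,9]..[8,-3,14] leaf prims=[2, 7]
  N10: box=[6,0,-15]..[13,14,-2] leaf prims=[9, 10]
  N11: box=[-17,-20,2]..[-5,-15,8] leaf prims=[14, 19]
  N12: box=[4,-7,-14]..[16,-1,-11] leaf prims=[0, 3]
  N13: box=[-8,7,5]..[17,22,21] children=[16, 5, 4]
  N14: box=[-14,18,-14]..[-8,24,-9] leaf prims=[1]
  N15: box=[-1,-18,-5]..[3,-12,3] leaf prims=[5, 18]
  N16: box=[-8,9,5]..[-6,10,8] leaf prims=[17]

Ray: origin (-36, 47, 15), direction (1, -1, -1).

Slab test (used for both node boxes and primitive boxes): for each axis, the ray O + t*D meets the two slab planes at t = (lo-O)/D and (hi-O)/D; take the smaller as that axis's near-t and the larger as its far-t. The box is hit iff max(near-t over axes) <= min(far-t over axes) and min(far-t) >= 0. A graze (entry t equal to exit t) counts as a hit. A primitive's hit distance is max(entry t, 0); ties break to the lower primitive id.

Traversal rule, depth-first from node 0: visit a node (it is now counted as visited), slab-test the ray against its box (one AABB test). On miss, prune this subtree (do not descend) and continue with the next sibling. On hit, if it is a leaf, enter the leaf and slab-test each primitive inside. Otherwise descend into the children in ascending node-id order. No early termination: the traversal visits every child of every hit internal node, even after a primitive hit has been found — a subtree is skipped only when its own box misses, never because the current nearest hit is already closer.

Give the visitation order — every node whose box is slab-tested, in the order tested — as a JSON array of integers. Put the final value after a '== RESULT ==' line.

Trace the traversal:
N0 x:[19,53] y:[23,67] z:[-6,34] -> hit [23,34], descend [1, 7, 8, 13]
  N1 x:[35,52] y:[47,55] z:[1,32] -> miss, prune
  N7 x:[19,39] y:[59,67] z:[7,34] -> miss, prune
  N8 x:[22,49] y:[23,47] z:[17,30] -> hit [23,30], descend [10, 14]
    N10 x:[42,49] y:[33,47] z:[17,30] -> miss, prune
    N14 x:[22,28] y:[23,29] z:[24,29] -> hit [24,28] leaf, test {P1@t=24}
  N13 x:[28,53] y:[25,40] z:[-6,10] -> miss, prune

7 AABB tests over nodes [0, 1, 7, 8, 10, 14, 13]; 1 leaf entered; closest P1.

== RESULT ==
[0, 1, 7, 8, 10, 14, 13]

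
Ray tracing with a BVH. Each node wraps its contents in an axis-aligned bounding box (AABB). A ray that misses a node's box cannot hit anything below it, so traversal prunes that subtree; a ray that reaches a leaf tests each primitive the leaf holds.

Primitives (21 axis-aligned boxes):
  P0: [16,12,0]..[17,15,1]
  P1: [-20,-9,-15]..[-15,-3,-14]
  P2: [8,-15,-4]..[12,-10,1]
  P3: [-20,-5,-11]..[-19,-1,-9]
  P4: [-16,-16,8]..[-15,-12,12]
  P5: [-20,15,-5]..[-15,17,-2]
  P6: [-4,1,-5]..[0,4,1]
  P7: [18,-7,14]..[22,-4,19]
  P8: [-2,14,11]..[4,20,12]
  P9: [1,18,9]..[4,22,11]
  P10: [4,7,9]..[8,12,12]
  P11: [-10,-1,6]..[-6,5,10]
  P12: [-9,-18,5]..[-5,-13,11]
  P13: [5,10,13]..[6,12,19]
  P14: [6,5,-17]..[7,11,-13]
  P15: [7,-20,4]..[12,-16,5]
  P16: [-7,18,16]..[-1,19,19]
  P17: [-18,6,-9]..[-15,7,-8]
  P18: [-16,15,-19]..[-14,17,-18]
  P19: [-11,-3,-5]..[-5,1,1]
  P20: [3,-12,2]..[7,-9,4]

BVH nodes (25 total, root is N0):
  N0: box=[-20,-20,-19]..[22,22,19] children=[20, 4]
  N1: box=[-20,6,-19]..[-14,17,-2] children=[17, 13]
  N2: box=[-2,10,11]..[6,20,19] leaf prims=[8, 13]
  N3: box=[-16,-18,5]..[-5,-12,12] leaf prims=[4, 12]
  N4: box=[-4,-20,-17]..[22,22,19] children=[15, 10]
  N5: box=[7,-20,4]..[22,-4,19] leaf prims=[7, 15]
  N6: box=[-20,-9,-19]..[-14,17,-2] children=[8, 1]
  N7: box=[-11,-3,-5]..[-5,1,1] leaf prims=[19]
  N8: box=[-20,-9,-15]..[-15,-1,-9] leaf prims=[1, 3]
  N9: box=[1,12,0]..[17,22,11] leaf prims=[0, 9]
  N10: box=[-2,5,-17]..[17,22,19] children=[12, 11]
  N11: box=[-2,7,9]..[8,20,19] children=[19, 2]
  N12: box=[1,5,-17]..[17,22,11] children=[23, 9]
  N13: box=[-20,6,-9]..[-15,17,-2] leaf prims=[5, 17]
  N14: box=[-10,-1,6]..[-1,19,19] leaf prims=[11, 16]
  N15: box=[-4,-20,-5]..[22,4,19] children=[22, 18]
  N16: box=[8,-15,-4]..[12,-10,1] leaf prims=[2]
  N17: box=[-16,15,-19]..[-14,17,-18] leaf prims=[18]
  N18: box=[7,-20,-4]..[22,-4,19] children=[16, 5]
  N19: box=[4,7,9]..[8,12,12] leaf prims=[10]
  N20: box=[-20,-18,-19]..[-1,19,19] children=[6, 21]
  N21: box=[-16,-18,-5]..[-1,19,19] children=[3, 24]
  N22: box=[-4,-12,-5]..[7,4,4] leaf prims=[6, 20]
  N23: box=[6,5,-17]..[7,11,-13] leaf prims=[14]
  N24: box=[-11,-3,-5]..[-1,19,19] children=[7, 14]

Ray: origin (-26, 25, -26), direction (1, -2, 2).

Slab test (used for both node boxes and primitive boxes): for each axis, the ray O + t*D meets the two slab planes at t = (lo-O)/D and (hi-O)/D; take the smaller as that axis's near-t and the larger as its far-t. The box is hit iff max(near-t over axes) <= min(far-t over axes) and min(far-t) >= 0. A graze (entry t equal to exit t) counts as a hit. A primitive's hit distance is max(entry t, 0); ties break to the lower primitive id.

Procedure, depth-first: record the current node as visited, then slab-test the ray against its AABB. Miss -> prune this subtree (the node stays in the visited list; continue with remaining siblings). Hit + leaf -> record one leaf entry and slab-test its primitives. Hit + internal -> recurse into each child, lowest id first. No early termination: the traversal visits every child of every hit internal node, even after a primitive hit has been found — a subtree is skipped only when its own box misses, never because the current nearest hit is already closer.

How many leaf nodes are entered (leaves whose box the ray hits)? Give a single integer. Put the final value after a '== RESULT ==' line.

Walk:
N0 x:[6,48] y:[3/2,45/2] z:[7/2,45/2] -> hit [6,45/2], descend [4, 20]
  N4 x:[22,48] y:[3/2,45/2] z:[9/2,45/2] -> hit [22,45/2], descend [10, 15]
    N10 x:[24,43] y:[3/2,10] z:[9/2,45/2] -> miss, prune
    N15 x:[22,48] y:[21/2,45/2] z:[21/2,45/2] -> hit [22,45/2], descend [18, 22]
      N18 x:[33,48] y:[29/2,45/2] z:[11,45/2] -> miss, prune
      N22 x:[22,33] y:[21/2,37/2] z:[21/2,15] -> miss, prune
  N20 x:[6,25] y:[3,43/2] z:[7/2,45/2] -> hit [6,43/2], descend [6, 21]
    N6 x:[6,12] y:[4,17] z:[7/2,12] -> hit [6,12], descend [1, 8]
      N1 x:[6,12] y:[4,19/2] z:[7/2,12] -> hit [6,19/2], descend [13, 17]
        N13 x:[6,11] y:[4,19/2] z:[17/2,12] -> hit [17/2,19/2] leaf, test {P5(miss), P17@t=9}
        N17 x:[10,12] y:[4,5] z:[7/2,4] -> miss, prune
      N8 x:[6,11] y:[13,17] z:[11/2,17/2] -> miss, prune
    N21 x:[10,25] y:[3,43/2] z:[21/2,45/2] -> hit [21/2,43/2], descend [3, 24]
      N3 x:[10,21] y:[37/2,43/2] z:[31/2,19] -> hit [37/2,19] leaf, test {P4(miss), P12(miss)}
      N24 x:[15,25] y:[3,14] z:[21/2,45/2] -> miss, prune

order=[0, 4, 10, 15, 18, 22, 20, 6, 1, 13, 17, 8, 21, 3, 24]  |boxes|=15  |leaves|=2  hit=P17

== RESULT ==
2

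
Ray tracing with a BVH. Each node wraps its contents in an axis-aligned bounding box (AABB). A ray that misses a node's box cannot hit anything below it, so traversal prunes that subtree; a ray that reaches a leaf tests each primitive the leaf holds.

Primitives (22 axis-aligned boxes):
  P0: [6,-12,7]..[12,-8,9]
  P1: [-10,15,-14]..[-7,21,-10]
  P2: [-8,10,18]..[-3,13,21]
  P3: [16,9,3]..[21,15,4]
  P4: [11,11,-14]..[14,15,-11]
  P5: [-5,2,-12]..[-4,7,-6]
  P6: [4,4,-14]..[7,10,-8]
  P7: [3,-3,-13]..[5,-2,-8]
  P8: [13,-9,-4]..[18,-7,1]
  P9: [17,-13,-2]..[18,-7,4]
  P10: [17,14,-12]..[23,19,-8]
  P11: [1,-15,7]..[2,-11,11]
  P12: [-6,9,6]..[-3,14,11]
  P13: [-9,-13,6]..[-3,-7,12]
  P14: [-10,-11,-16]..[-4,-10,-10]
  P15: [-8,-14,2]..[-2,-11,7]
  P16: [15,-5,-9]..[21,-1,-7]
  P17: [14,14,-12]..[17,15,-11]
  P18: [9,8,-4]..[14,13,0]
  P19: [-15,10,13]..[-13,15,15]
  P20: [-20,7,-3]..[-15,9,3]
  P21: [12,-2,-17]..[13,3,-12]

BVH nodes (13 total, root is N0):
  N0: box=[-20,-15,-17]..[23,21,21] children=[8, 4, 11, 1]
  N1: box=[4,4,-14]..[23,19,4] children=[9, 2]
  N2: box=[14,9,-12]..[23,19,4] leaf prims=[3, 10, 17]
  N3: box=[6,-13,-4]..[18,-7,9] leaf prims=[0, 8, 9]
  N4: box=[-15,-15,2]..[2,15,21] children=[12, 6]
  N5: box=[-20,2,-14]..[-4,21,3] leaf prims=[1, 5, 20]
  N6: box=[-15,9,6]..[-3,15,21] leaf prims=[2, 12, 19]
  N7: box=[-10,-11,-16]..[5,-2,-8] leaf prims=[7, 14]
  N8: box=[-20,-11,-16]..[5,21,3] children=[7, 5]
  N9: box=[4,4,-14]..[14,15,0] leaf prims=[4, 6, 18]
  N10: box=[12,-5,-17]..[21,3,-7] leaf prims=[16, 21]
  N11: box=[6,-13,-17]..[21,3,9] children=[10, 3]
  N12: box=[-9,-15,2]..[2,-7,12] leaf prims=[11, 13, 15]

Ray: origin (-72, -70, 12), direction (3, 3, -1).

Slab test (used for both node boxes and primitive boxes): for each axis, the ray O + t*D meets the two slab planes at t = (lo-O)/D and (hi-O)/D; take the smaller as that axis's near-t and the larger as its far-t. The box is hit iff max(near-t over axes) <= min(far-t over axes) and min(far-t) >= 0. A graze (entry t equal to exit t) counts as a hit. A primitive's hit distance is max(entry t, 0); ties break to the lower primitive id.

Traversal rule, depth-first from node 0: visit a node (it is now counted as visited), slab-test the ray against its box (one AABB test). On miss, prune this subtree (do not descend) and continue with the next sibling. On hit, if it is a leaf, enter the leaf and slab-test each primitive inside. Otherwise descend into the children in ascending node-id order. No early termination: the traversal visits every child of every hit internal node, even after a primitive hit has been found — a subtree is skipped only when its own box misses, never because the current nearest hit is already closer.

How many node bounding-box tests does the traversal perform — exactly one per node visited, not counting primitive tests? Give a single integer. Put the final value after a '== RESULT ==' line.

Walk:
N0 x:[52/3,95/3] y:[55/3,91/3] z:[-9,29] -> hit [55/3,29], descend [1, 4, 8, 11]
  N1 x:[76/3,95/3] y:[74/3,89/3] z:[8,26] -> hit [76/3,26], descend [2, 9]
    N2 x:[86/3,95/3] y:[79/3,89/3] z:[8,24] -> miss, prune
    N9 x:[76/3,86/3] y:[74/3,85/3] z:[12,26] -> hit [76/3,26] leaf, test {P4(miss), P6@t=76/3, P18(miss)}
  N4 x:[19,74/3] y:[55/3,85/3] z:[-9,10] -> miss, prune
  N8 x:[52/3,77/3] y:[59/3,91/3] z:[9,28] -> hit [59/3,77/3], descend [5, 7]
    N5 x:[52/3,68/3] y:[24,91/3] z:[9,26] -> miss, prune
    N7 x:[62/3,77/3] y:[59/3,68/3] z:[20,28] -> hit [62/3,68/3] leaf, test {P7(miss), P14(miss)}
  N11 x:[26,31] y:[19,73/3] z:[3,29] -> miss, prune

order=[0, 1, 2, 9, 4, 8, 5, 7, 11]  |boxes|=9  |leaves|=2  hit=P6

== RESULT ==
9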